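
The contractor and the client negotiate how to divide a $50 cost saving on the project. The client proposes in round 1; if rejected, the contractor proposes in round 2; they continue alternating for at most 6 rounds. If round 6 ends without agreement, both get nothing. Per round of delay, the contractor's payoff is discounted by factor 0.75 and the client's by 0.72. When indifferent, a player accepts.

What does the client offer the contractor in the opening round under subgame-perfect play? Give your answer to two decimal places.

27.11

Round 6 (the contractor proposes): rejection yields 0 for the client; the contractor offers 0 and keeps 50.
Round 5 (the client proposes): the contractor can get 50 next round, worth 0.75 × 50 = 37.5 now. The client offers 37.5 and keeps 50 − 37.5 = 12.5.
Round 4 (the contractor proposes): the client can get 12.5 next round, worth 0.72 × 12.5 = 9 now. The contractor offers 9 and keeps 50 − 9 = 41.
Round 3 (the client proposes): the contractor can get 41 next round, worth 0.75 × 41 = 30.75 now, so the client offers 30.75, keeping 19.25.
Round 2 (the contractor proposes): the client can get 19.25 next round, worth 0.72 × 19.25 = 13.86 now, so the contractor offers 13.86, keeping 36.14.
Round 1 (the client proposes): the contractor can get 36.14 next round, worth 0.75 × 36.14 = 27.105 now, so the client offers 27.105, keeping 22.895.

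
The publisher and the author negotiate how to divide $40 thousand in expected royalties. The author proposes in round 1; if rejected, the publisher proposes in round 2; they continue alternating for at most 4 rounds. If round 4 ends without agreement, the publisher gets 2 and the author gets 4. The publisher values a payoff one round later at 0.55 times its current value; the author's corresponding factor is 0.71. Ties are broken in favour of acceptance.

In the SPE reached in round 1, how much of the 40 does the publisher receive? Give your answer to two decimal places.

14.11

Round 4 (the publisher proposes): the author gets 4 if talks fail, so the publisher offers 4 and keeps 36.
Round 3 (the author proposes): the publisher can get 36 next round, worth 0.55 × 36 = 19.8 now, so the author offers 19.8, keeping 20.2.
Round 2 (the publisher proposes): the author can get 20.2 next round, worth 0.71 × 20.2 = 14.342 now, so the publisher offers 14.342, keeping 25.658.
Round 1 (the author proposes): the publisher can get 25.658 next round, worth 0.55 × 25.658 = 14.1119 now; the author offers that and keeps 25.8881.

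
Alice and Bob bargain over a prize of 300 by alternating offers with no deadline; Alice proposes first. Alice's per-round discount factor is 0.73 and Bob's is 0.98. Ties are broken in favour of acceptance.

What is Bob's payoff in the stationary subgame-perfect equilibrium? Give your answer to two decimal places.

In a stationary SPE each proposer offers the other exactly their discounted continuation value.
If Alice keeps x when proposing and Bob keeps y when proposing, then x = 300 − 0.98y and y = 300 − 0.73x.
Solving: x = 300(1 − 0.98) / (1 − 0.73·0.98) = 6 / 0.2846 ≈ 21.0822.
Bob gets 300 − 21.0822 ≈ 278.9178.

278.92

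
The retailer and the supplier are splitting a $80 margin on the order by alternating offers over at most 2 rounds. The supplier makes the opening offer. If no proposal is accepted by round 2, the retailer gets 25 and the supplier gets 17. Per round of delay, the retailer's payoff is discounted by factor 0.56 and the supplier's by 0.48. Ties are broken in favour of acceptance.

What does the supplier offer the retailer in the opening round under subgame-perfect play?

Round 2 (the retailer proposes): the supplier gets 17 if talks fail, so the retailer offers 17 and keeps 63.
Round 1 (the supplier proposes): the retailer can get 63 next round, worth 0.56 × 63 = 35.28 now; the supplier offers that and keeps 44.72.

35.28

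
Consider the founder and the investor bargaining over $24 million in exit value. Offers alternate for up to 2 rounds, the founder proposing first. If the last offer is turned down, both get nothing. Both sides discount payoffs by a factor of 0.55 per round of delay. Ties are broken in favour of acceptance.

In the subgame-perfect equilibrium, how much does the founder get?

10.8

Round 2 (the investor proposes): the founder will accept anything ≥ 0, so the investor offers 0 and keeps 24.
Round 1 (the founder proposes): the investor can get 24 next round, worth 0.55 × 24 = 13.2 now, so the founder offers 13.2, keeping 10.8.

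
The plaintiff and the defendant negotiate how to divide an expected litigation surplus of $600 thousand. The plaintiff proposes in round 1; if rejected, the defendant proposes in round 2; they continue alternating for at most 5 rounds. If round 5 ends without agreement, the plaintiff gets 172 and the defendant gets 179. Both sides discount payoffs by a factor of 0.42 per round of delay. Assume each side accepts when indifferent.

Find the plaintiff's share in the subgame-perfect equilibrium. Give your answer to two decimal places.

422.49

Round 5 (the plaintiff proposes): the defendant gets 179 if talks fail, so the plaintiff offers 179 and keeps 421.
Round 4 (the defendant proposes): the plaintiff can get 421 next round, worth 0.42 × 421 = 176.82 now. The defendant offers 176.82 and keeps 600 − 176.82 = 423.18.
Round 3 (the plaintiff proposes): the defendant can get 423.18 next round, worth 0.42 × 423.18 = 177.7356 now. The plaintiff offers 177.7356 and keeps 600 − 177.7356 = 422.2644.
Round 2 (the defendant proposes): the plaintiff can get 422.2644 next round, worth 0.42 × 422.2644 = 177.351048 now. The defendant offers 177.351048 and keeps 600 − 177.351048 = 422.648952.
Round 1 (the plaintiff proposes): the defendant can get 422.648952 next round, worth 0.42 × 422.648952 = 177.51255984 now, so the plaintiff offers 177.51255984, keeping 422.48744016.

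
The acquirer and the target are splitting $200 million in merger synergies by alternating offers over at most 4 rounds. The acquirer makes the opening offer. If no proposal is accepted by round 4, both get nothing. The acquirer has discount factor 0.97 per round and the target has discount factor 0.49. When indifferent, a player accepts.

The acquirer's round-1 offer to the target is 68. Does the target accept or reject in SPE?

Accept

Round 4 (the target proposes): the acquirer will accept anything ≥ 0, so the target offers 0 and keeps 200.
Round 3 (the acquirer proposes): the target can get 200 next round, worth 0.49 × 200 = 98 now. The acquirer offers 98 and keeps 200 − 98 = 102.
Round 2 (the target proposes): the acquirer can get 102 next round, worth 0.97 × 102 = 98.94 now. The target offers 98.94 and keeps 200 − 98.94 = 101.06.
So by rejecting in round 1, the target gets 101.06 next round, worth 0.49 × 101.06 = 49.5194 now.
Offer 68 ≥ 49.5194, so the target accepts.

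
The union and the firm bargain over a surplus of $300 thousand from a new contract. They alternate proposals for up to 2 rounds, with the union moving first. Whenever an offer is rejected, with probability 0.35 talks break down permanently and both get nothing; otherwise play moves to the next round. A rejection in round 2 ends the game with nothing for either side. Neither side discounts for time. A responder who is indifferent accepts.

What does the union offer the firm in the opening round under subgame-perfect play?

By backward induction:
Round 2 (the firm proposes): rejection yields 0 for the union; the firm offers 0 and keeps 300.
Round 1 (the union proposes): rejecting gives the firm an expected 0.65 × 300 = 195. The union offers 195 and keeps 300 − 195 = 105.

195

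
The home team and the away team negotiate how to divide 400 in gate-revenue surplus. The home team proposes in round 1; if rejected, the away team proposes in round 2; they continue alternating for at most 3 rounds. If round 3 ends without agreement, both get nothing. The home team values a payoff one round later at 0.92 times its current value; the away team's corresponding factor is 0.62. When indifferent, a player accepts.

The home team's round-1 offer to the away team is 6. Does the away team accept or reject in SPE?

Round 3 (the home team proposes): rejection yields 0 for the away team; the home team offers 0 and keeps 400.
Round 2 (the away team proposes): the home team can get 400 next round, worth 0.92 × 400 = 368 now; the away team offers that and keeps 32.
So by rejecting in round 1, the away team gets 32 next round, worth 0.62 × 32 = 19.84 now.
Offer 6 < 19.84, so the away team rejects.

Reject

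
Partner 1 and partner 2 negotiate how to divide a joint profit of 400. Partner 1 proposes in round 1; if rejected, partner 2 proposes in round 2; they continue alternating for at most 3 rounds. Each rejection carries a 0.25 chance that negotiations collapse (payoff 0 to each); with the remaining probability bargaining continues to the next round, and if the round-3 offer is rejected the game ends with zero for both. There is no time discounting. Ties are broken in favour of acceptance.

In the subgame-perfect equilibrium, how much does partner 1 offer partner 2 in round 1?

Round 3 (partner 1 proposes): partner 2 will accept anything ≥ 0, so partner 1 offers 0 and keeps 400.
Round 2 (partner 2 proposes): rejecting gives partner 1 an expected 0.75 × 400 = 300; partner 2 offers that and keeps 100.
Round 1 (partner 1 proposes): rejecting gives partner 2 an expected 0.75 × 100 = 75; partner 1 offers that and keeps 325.

75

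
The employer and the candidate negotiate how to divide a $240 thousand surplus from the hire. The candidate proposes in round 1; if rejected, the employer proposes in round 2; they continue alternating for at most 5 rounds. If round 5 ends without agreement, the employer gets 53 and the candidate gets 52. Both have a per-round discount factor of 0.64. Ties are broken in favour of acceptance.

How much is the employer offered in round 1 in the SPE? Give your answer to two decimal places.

86.84

Round 5 (the candidate proposes): the employer gets 53 if talks fail, so the candidate offers 53 and keeps 187.
Round 4 (the employer proposes): the candidate can get 187 next round, worth 0.64 × 187 = 119.68 now; the employer offers that and keeps 120.32.
Round 3 (the candidate proposes): the employer can get 120.32 next round, worth 0.64 × 120.32 = 77.0048 now, so the candidate offers 77.0048, keeping 162.9952.
Round 2 (the employer proposes): the candidate can get 162.9952 next round, worth 0.64 × 162.9952 = 104.316928 now, so the employer offers 104.316928, keeping 135.683072.
Round 1 (the candidate proposes): the employer can get 135.683072 next round, worth 0.64 × 135.683072 = 86.83716608 now. The candidate offers 86.83716608 and keeps 240 − 86.83716608 = 153.16283392.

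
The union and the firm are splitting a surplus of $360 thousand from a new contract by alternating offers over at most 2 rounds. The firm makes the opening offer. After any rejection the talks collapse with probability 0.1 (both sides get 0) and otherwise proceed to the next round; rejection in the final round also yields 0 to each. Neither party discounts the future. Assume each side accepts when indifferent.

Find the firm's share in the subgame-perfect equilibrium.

36

Round 2 (the union proposes): the firm will accept anything ≥ 0, so the union offers 0 and keeps 360.
Round 1 (the firm proposes): rejecting gives the union an expected 0.9 × 360 = 324; the firm offers that and keeps 36.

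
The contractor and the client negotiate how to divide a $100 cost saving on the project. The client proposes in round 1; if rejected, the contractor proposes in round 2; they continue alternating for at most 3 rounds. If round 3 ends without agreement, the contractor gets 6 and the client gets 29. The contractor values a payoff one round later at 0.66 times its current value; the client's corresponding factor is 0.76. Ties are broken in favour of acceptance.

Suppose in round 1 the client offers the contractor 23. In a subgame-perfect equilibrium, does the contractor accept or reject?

Work out the contractor's continuation value if the offer is rejected.
Round 3 (the client proposes): the contractor gets 6 if talks fail, so the client offers 6 and keeps 94.
Round 2 (the contractor proposes): the client can get 94 next round, worth 0.76 × 94 = 71.44 now; the contractor offers that and keeps 28.56.
So by rejecting in round 1, the contractor gets 28.56 next round, worth 0.66 × 28.56 = 18.8496 now.
Offer 23 ≥ 18.8496, so the contractor accepts.

Accept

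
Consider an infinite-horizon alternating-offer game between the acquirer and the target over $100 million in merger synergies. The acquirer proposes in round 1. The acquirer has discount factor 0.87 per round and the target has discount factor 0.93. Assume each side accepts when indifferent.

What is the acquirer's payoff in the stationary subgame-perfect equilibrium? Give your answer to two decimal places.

When the acquirer proposes, the target accepts any offer worth at least 0.93 times what the target would get by proposing next round; and vice versa.
This gives x = 100 − 0.93y and y = 100 − 0.87x, where x and y are each side's share when it proposes.
Hence (1 − 0.93·0.87)x = 100(1 − 0.93), i.e. 0.1909·x = 7.
x ≈ 36.6684; the target's share is 100 − x ≈ 63.3316.

36.67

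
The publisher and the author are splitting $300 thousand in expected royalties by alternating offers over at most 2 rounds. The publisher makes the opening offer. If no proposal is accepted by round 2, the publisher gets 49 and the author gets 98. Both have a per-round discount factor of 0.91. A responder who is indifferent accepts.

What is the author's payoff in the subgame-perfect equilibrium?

Round 2 (the author proposes): the publisher gets 49 if talks fail, so the author offers 49 and keeps 251.
Round 1 (the publisher proposes): the author can get 251 next round, worth 0.91 × 251 = 228.41 now, so the publisher offers 228.41, keeping 71.59.

228.41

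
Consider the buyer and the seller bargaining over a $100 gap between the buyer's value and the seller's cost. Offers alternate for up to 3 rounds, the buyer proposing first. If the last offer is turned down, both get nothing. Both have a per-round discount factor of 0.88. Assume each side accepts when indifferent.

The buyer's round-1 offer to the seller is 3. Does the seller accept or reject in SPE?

Reject

Round 3 (the buyer proposes): rejection yields 0 for the seller; the buyer offers 0 and keeps 100.
Round 2 (the seller proposes): the buyer can get 100 next round, worth 0.88 × 100 = 88 now; the seller offers that and keeps 12.
So by rejecting in round 1, the seller gets 12 next round, worth 0.88 × 12 = 10.56 now.
Offer 3 < 10.56, so the seller rejects.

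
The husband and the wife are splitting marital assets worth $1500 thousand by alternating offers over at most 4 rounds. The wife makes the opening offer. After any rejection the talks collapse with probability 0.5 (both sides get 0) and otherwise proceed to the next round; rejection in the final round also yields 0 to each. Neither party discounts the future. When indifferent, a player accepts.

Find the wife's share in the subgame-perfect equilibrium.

937.5

Round 4 (the husband proposes): the wife will accept anything ≥ 0, so the husband offers 0 and keeps 1500.
Round 3 (the wife proposes): rejecting gives the husband an expected 0.5 × 1500 = 750; the wife offers that and keeps 750.
Round 2 (the husband proposes): rejecting gives the wife an expected 0.5 × 750 = 375; the husband offers that and keeps 1125.
Round 1 (the wife proposes): rejecting gives the husband an expected 0.5 × 1125 = 562.5, so the wife offers 562.5, keeping 937.5.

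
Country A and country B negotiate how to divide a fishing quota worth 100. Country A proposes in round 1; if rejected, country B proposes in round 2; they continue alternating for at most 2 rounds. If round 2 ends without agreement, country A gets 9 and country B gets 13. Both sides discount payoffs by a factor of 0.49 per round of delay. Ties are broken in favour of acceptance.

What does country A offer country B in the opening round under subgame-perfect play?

By backward induction:
Round 2 (country B proposes): country A gets 9 if talks fail, so country B offers 9 and keeps 91.
Round 1 (country A proposes): country B can get 91 next round, worth 0.49 × 91 = 44.59 now. Country A offers 44.59 and keeps 100 − 44.59 = 55.41.

44.59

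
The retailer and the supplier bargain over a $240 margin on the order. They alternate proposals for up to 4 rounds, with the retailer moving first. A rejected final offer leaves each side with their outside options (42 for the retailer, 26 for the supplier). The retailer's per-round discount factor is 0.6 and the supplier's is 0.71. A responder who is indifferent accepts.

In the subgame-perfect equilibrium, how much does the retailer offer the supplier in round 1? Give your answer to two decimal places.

Round 4 (the supplier proposes): the retailer gets 42 if talks fail, so the supplier offers 42 and keeps 198.
Round 3 (the retailer proposes): the supplier can get 198 next round, worth 0.71 × 198 = 140.58 now; the retailer offers that and keeps 99.42.
Round 2 (the supplier proposes): the retailer can get 99.42 next round, worth 0.6 × 99.42 = 59.652 now. The supplier offers 59.652 and keeps 240 − 59.652 = 180.348.
Round 1 (the retailer proposes): the supplier can get 180.348 next round, worth 0.71 × 180.348 = 128.04708 now. The retailer offers 128.04708 and keeps 240 − 128.04708 = 111.95292.

128.05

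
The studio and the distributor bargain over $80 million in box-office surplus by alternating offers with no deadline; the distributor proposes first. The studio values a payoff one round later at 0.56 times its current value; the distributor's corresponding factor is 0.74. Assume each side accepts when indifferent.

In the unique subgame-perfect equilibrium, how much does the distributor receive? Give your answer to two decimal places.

60.11

In a stationary SPE each proposer offers the other exactly their discounted continuation value.
If the distributor keeps x when proposing and the studio keeps y when proposing, then x = 80 − 0.56y and y = 80 − 0.74x.
Solving: x = 80(1 − 0.56) / (1 − 0.74·0.56) = 35.2 / 0.5856 ≈ 60.1093.
The studio gets 80 − 60.1093 ≈ 19.8907.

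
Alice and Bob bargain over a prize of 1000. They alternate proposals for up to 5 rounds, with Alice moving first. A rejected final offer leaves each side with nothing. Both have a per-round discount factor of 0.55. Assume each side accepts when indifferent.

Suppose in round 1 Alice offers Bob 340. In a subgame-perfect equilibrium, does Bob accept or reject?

Accept

Round 5 (Alice proposes): Bob will accept anything ≥ 0, so Alice offers 0 and keeps 1000.
Round 4 (Bob proposes): Alice can get 1000 next round, worth 0.55 × 1000 = 550 now; Bob offers that and keeps 450.
Round 3 (Alice proposes): Bob can get 450 next round, worth 0.55 × 450 = 247.5 now; Alice offers that and keeps 752.5.
Round 2 (Bob proposes): Alice can get 752.5 next round, worth 0.55 × 752.5 = 413.875 now. Bob offers 413.875 and keeps 1000 − 413.875 = 586.125.
So by rejecting in round 1, Bob gets 586.125 next round, worth 0.55 × 586.125 = 322.36875 now.
Offer 340 ≥ 322.36875, so Bob accepts.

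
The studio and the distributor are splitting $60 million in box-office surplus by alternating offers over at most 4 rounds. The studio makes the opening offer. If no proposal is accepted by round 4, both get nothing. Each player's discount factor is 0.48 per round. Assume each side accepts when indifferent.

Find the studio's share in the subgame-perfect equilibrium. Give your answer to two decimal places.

38.39

Round 4 (the distributor proposes): the studio will accept anything ≥ 0, so the distributor offers 0 and keeps 60.
Round 3 (the studio proposes): the distributor can get 60 next round, worth 0.48 × 60 = 28.8 now. The studio offers 28.8 and keeps 60 − 28.8 = 31.2.
Round 2 (the distributor proposes): the studio can get 31.2 next round, worth 0.48 × 31.2 = 14.976 now, so the distributor offers 14.976, keeping 45.024.
Round 1 (the studio proposes): the distributor can get 45.024 next round, worth 0.48 × 45.024 = 21.61152 now, so the studio offers 21.61152, keeping 38.38848.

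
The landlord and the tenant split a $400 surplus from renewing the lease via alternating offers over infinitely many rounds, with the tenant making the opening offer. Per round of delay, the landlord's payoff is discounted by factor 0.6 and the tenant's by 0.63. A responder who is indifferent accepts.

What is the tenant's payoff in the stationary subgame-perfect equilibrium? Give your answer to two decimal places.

257.23

Let x be the tenant's share when the tenant proposes and y be the landlord's share when the landlord proposes.
The landlord accepts iff offered ≥ 0.6·y, so x = 400 − 0.6y. Symmetrically y = 400 − 0.63x.
Substituting: x = 400 − 0.6(400 − 0.63x), giving x(1 − 0.63·0.6) = 400(1 − 0.6).
So x = 400 × 0.4 / 0.622 ≈ 257.2347, and the landlord receives 400 − x ≈ 142.7653.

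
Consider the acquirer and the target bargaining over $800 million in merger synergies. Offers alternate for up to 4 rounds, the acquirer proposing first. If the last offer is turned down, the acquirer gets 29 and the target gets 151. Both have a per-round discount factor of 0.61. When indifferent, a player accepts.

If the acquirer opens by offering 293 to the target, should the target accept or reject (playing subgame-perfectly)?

Reject

Round 4 (the target proposes): the acquirer gets 29 if talks fail, so the target offers 29 and keeps 771.
Round 3 (the acquirer proposes): the target can get 771 next round, worth 0.61 × 771 = 470.31 now; the acquirer offers that and keeps 329.69.
Round 2 (the target proposes): the acquirer can get 329.69 next round, worth 0.61 × 329.69 = 201.1109 now, so the target offers 201.1109, keeping 598.8891.
So by rejecting in round 1, the target gets 598.8891 next round, worth 0.61 × 598.8891 = 365.322351 now.
Offer 293 < 365.322351, so the target rejects.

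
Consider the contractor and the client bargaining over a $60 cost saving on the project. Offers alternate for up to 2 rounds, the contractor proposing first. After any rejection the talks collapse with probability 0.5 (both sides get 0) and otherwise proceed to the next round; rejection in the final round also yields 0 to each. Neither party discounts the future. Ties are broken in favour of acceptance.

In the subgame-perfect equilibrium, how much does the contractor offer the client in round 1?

30

By backward induction:
Round 2 (the client proposes): the contractor will accept anything ≥ 0, so the client offers 0 and keeps 60.
Round 1 (the contractor proposes): rejecting gives the client an expected 0.5 × 60 = 30; the contractor offers that and keeps 30.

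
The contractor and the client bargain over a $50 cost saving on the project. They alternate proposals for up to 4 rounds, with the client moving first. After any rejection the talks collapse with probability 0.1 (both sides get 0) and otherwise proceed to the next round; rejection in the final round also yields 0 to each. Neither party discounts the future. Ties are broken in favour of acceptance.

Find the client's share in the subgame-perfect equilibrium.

9.05

Round 4 (the contractor proposes): rejection yields 0 for the client; the contractor offers 0 and keeps 50.
Round 3 (the client proposes): rejecting gives the contractor an expected 0.9 × 50 = 45; the client offers that and keeps 5.
Round 2 (the contractor proposes): rejecting gives the client an expected 0.9 × 5 = 4.5. The contractor offers 4.5 and keeps 50 − 4.5 = 45.5.
Round 1 (the client proposes): rejecting gives the contractor an expected 0.9 × 45.5 = 40.95, so the client offers 40.95, keeping 9.05.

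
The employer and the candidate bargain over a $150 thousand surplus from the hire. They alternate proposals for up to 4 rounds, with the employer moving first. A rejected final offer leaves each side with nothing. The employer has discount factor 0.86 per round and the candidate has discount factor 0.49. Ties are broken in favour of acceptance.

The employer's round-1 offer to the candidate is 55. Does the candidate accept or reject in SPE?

Accept

Round 4 (the candidate proposes): rejection yields 0 for the employer; the candidate offers 0 and keeps 150.
Round 3 (the employer proposes): the candidate can get 150 next round, worth 0.49 × 150 = 73.5 now. The employer offers 73.5 and keeps 150 − 73.5 = 76.5.
Round 2 (the candidate proposes): the employer can get 76.5 next round, worth 0.86 × 76.5 = 65.79 now. The candidate offers 65.79 and keeps 150 − 65.79 = 84.21.
So by rejecting in round 1, the candidate gets 84.21 next round, worth 0.49 × 84.21 = 41.2629 now.
Offer 55 ≥ 41.2629, so the candidate accepts.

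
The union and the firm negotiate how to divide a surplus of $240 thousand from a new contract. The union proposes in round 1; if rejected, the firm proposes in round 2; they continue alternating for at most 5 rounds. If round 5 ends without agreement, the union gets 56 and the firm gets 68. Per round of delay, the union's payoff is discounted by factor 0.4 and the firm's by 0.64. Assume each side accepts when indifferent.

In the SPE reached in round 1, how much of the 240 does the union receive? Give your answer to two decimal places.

119.79

Solve by backward induction from round 5.
Round 5 (the union proposes): the firm gets 68 if talks fail, so the union offers 68 and keeps 172.
Round 4 (the firm proposes): the union can get 172 next round, worth 0.4 × 172 = 68.8 now; the firm offers that and keeps 171.2.
Round 3 (the union proposes): the firm can get 171.2 next round, worth 0.64 × 171.2 = 109.568 now, so the union offers 109.568, keeping 130.432.
Round 2 (the firm proposes): the union can get 130.432 next round, worth 0.4 × 130.432 = 52.1728 now. The firm offers 52.1728 and keeps 240 − 52.1728 = 187.8272.
Round 1 (the union proposes): the firm can get 187.8272 next round, worth 0.64 × 187.8272 = 120.209408 now; the union offers that and keeps 119.790592.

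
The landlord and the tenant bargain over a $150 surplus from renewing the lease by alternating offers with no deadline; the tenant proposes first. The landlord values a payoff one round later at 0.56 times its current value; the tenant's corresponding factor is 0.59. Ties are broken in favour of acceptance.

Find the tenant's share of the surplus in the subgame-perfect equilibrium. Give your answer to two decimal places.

When the tenant proposes, the landlord accepts any offer worth at least 0.56 times what the landlord would get by proposing next round; and vice versa.
This gives x = 150 − 0.56y and y = 150 − 0.59x, where x and y are each side's share when it proposes.
Hence (1 − 0.56·0.59)x = 150(1 − 0.56), i.e. 0.6696·x = 66.
x ≈ 98.5663; the landlord's share is 150 − x ≈ 51.4337.

98.57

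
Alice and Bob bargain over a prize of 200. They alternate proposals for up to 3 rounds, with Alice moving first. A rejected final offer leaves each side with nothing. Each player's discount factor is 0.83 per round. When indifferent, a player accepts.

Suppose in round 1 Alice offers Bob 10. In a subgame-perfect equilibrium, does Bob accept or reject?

Round 3 (Alice proposes): rejection yields 0 for Bob; Alice offers 0 and keeps 200.
Round 2 (Bob proposes): Alice can get 200 next round, worth 0.83 × 200 = 166 now; Bob offers that and keeps 34.
So by rejecting in round 1, Bob gets 34 next round, worth 0.83 × 34 = 28.22 now.
Offer 10 < 28.22, so Bob rejects.

Reject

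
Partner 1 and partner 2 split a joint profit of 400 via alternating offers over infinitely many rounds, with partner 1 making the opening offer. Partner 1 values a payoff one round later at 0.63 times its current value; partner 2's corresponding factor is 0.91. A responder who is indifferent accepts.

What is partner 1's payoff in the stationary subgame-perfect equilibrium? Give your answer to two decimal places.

84.37

When partner 1 proposes, partner 2 accepts any offer worth at least 0.91 times what partner 2 would get by proposing next round; and vice versa.
This gives x = 400 − 0.91y and y = 400 − 0.63x, where x and y are each side's share when it proposes.
Hence (1 − 0.91·0.63)x = 400(1 − 0.91), i.e. 0.4267·x = 36.
x ≈ 84.3684; partner 2's share is 400 − x ≈ 315.6316.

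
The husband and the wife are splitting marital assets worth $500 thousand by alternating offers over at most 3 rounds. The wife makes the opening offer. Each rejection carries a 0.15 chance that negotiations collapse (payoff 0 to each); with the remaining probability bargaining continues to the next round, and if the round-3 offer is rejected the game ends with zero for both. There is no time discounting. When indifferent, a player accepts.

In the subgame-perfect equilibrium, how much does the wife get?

436.25

By backward induction:
Round 3 (the wife proposes): the husband will accept anything ≥ 0, so the wife offers 0 and keeps 500.
Round 2 (the husband proposes): rejecting gives the wife an expected 0.85 × 500 = 425; the husband offers that and keeps 75.
Round 1 (the wife proposes): rejecting gives the husband an expected 0.85 × 75 = 63.75, so the wife offers 63.75, keeping 436.25.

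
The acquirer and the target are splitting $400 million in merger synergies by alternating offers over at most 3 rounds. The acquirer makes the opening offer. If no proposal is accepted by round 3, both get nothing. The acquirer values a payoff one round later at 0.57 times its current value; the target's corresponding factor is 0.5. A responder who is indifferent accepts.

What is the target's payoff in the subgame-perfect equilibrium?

By backward induction:
Round 3 (the acquirer proposes): rejection yields 0 for the target; the acquirer offers 0 and keeps 400.
Round 2 (the target proposes): the acquirer can get 400 next round, worth 0.57 × 400 = 228 now, so the target offers 228, keeping 172.
Round 1 (the acquirer proposes): the target can get 172 next round, worth 0.5 × 172 = 86 now. The acquirer offers 86 and keeps 400 − 86 = 314.

86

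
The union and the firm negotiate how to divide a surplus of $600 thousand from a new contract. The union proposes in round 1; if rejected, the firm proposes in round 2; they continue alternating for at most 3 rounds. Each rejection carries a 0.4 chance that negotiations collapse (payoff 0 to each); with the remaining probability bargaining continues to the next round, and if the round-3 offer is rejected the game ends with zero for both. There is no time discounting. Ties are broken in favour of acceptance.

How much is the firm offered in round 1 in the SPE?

144

Round 3 (the union proposes): the firm will accept anything ≥ 0, so the union offers 0 and keeps 600.
Round 2 (the firm proposes): rejecting gives the union an expected 0.6 × 600 = 360. The firm offers 360 and keeps 600 − 360 = 240.
Round 1 (the union proposes): rejecting gives the firm an expected 0.6 × 240 = 144, so the union offers 144, keeping 456.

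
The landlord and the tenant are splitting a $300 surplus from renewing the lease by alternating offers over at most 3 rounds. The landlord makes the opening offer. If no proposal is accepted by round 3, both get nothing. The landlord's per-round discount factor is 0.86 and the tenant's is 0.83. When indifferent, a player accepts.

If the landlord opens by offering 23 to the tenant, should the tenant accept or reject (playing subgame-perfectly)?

Round 3 (the landlord proposes): the tenant will accept anything ≥ 0, so the landlord offers 0 and keeps 300.
Round 2 (the tenant proposes): the landlord can get 300 next round, worth 0.86 × 300 = 258 now; the tenant offers that and keeps 42.
So by rejecting in round 1, the tenant gets 42 next round, worth 0.83 × 42 = 34.86 now.
Offer 23 < 34.86, so the tenant rejects.

Reject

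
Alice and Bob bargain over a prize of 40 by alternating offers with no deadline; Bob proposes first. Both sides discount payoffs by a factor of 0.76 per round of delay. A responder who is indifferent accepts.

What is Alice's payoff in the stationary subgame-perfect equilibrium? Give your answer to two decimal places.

17.27

When Bob proposes, Alice accepts any offer worth at least 0.76 times what Alice would get by proposing next round; and vice versa.
This gives x = 40 − 0.76y and y = 40 − 0.76x, where x and y are each side's share when it proposes.
Hence (1 − 0.76·0.76)x = 40(1 − 0.76), i.e. 0.4224·x = 9.6.
x ≈ 22.7273; Alice's share is 40 − x ≈ 17.2727.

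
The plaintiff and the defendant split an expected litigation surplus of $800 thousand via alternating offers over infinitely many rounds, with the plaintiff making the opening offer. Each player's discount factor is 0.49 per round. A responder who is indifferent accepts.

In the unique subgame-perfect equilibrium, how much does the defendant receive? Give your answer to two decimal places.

In a stationary SPE each proposer offers the other exactly their discounted continuation value.
If the plaintiff keeps x when proposing and the defendant keeps y when proposing, then x = 800 − 0.49y and y = 800 − 0.49x.
Solving: x = 800(1 − 0.49) / (1 − 0.49·0.49) = 408 / 0.7599 ≈ 536.9128.
The defendant gets 800 − 536.9128 ≈ 263.0872.

263.09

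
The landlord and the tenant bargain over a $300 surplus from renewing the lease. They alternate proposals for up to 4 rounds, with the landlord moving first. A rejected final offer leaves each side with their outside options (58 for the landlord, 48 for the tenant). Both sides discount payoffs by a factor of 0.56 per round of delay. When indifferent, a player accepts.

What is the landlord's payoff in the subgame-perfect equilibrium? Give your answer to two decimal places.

Round 4 (the tenant proposes): the landlord gets 58 if talks fail, so the tenant offers 58 and keeps 242.
Round 3 (the landlord proposes): the tenant can get 242 next round, worth 0.56 × 242 = 135.52 now, so the landlord offers 135.52, keeping 164.48.
Round 2 (the tenant proposes): the landlord can get 164.48 next round, worth 0.56 × 164.48 = 92.1088 now. The tenant offers 92.1088 and keeps 300 − 92.1088 = 207.8912.
Round 1 (the landlord proposes): the tenant can get 207.8912 next round, worth 0.56 × 207.8912 = 116.419072 now, so the landlord offers 116.419072, keeping 183.580928.

183.58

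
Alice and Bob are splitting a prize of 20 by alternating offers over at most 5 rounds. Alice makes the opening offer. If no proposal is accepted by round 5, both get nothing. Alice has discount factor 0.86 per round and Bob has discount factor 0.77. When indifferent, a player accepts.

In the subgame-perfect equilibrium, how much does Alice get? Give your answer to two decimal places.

Round 5 (Alice proposes): Bob will accept anything ≥ 0, so Alice offers 0 and keeps 20.
Round 4 (Bob proposes): Alice can get 20 next round, worth 0.86 × 20 = 17.2 now; Bob offers that and keeps 2.8.
Round 3 (Alice proposes): Bob can get 2.8 next round, worth 0.77 × 2.8 = 2.156 now; Alice offers that and keeps 17.844.
Round 2 (Bob proposes): Alice can get 17.844 next round, worth 0.86 × 17.844 = 15.34584 now, so Bob offers 15.34584, keeping 4.65416.
Round 1 (Alice proposes): Bob can get 4.65416 next round, worth 0.77 × 4.65416 = 3.5837032 now, so Alice offers 3.5837032, keeping 16.4162968.

16.42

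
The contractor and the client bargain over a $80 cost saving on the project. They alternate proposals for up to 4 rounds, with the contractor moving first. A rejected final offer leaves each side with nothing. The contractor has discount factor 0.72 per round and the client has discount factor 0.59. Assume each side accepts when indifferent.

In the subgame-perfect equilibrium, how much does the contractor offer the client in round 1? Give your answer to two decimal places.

33.27

Round 4 (the client proposes): the contractor will accept anything ≥ 0, so the client offers 0 and keeps 80.
Round 3 (the contractor proposes): the client can get 80 next round, worth 0.59 × 80 = 47.2 now, so the contractor offers 47.2, keeping 32.8.
Round 2 (the client proposes): the contractor can get 32.8 next round, worth 0.72 × 32.8 = 23.616 now, so the client offers 23.616, keeping 56.384.
Round 1 (the contractor proposes): the client can get 56.384 next round, worth 0.59 × 56.384 = 33.26656 now. The contractor offers 33.26656 and keeps 80 − 33.26656 = 46.73344.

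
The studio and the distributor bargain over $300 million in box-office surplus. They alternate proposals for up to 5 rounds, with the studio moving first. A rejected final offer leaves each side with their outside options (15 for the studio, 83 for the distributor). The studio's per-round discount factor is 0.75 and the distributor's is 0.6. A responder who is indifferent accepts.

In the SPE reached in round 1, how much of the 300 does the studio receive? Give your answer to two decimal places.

Round 5 (the studio proposes): the distributor gets 83 if talks fail, so the studio offers 83 and keeps 217.
Round 4 (the distributor proposes): the studio can get 217 next round, worth 0.75 × 217 = 162.75 now; the distributor offers that and keeps 137.25.
Round 3 (the studio proposes): the distributor can get 137.25 next round, worth 0.6 × 137.25 = 82.35 now; the studio offers that and keeps 217.65.
Round 2 (the distributor proposes): the studio can get 217.65 next round, worth 0.75 × 217.65 = 163.2375 now; the distributor offers that and keeps 136.7625.
Round 1 (the studio proposes): the distributor can get 136.7625 next round, worth 0.6 × 136.7625 = 82.0575 now; the studio offers that and keeps 217.9425.

217.94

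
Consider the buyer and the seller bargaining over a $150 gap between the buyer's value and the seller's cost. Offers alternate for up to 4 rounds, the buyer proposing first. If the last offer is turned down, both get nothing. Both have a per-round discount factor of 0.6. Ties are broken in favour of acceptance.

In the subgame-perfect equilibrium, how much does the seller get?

Round 4 (the seller proposes): the buyer will accept anything ≥ 0, so the seller offers 0 and keeps 150.
Round 3 (the buyer proposes): the seller can get 150 next round, worth 0.6 × 150 = 90 now, so the buyer offers 90, keeping 60.
Round 2 (the seller proposes): the buyer can get 60 next round, worth 0.6 × 60 = 36 now; the seller offers that and keeps 114.
Round 1 (the buyer proposes): the seller can get 114 next round, worth 0.6 × 114 = 68.4 now. The buyer offers 68.4 and keeps 150 − 68.4 = 81.6.

68.4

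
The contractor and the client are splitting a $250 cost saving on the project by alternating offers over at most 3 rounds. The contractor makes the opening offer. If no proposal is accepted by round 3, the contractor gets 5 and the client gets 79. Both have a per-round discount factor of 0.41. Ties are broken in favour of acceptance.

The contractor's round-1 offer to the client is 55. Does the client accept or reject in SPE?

Reject

Work out the client's continuation value if the offer is rejected.
Round 3 (the contractor proposes): the client gets 79 if talks fail, so the contractor offers 79 and keeps 171.
Round 2 (the client proposes): the contractor can get 171 next round, worth 0.41 × 171 = 70.11 now. The client offers 70.11 and keeps 250 − 70.11 = 179.89.
So by rejecting in round 1, the client gets 179.89 next round, worth 0.41 × 179.89 = 73.7549 now.
Offer 55 < 73.7549, so the client rejects.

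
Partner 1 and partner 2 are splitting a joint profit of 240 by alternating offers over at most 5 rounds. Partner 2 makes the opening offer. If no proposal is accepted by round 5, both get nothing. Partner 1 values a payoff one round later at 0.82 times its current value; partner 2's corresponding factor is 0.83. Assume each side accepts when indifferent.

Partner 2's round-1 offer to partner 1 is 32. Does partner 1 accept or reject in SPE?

Work out partner 1's continuation value if the offer is rejected.
Round 5 (partner 2 proposes): rejection yields 0 for partner 1; partner 2 offers 0 and keeps 240.
Round 4 (partner 1 proposes): partner 2 can get 240 next round, worth 0.83 × 240 = 199.2 now, so partner 1 offers 199.2, keeping 40.8.
Round 3 (partner 2 proposes): partner 1 can get 40.8 next round, worth 0.82 × 40.8 = 33.456 now. Partner 2 offers 33.456 and keeps 240 − 33.456 = 206.544.
Round 2 (partner 1 proposes): partner 2 can get 206.544 next round, worth 0.83 × 206.544 = 171.43152 now. Partner 1 offers 171.43152 and keeps 240 − 171.43152 = 68.56848.
So by rejecting in round 1, partner 1 gets 68.56848 next round, worth 0.82 × 68.56848 = 56.2261536 now.
Offer 32 < 56.2261536, so partner 1 rejects.

Reject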